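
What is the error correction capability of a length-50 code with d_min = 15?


Correction capability = floor((d-1)/2) = floor((15-1)/2) = 7

7 errors


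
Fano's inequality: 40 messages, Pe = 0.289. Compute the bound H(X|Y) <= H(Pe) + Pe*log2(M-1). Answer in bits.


H(Pe) = -Pe*log2(Pe) - (1-Pe)*log2(1-Pe) = -0.289*log2(0.289) - 0.711*log2(0.711) = 0.517558 + 0.349868 = 0.8674. Pe*log2(M-1) = 0.289*log2(39) = 1.527481. Bound = H(Pe) + Pe*log2(M-1) = 0.517558 + 0.349868 + 1.527481 = 2.3949

2.3949 bits


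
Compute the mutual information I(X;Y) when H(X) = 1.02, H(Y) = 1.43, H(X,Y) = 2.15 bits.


I(X;Y) = H(X) + H(Y) - H(X,Y) = 1.02 + 1.43 - 2.15 = 0.3

0.3 bits


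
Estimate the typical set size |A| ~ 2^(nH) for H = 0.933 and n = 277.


log2|A_typical| = nH = 277 * 0.933 = 258.441, so |A_typical| ~ 2^258.441 = 6.288e+77

6.288e+77


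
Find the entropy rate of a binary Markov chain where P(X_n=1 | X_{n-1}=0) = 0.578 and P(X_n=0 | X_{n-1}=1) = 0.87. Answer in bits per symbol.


Stationary distribution: pi_0 = p10/(p01+p10) = 0.6008, pi_1 = 0.3992. Entropy rate H' = pi_0*H(p01) + pi_1*H(p10) = 0.6008*0.9824 + 0.3992*0.5574 = 0.8128

0.8128 bits/symbol


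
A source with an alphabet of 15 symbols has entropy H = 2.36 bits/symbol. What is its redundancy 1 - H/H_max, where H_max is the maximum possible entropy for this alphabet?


H_max = log2(K) = log2(15) = 3.9069 bits/symbol. Redundancy = 1 - H/H_max = 1 - 2.36/3.9069 = 1 - 0.6041 = 0.3959

0.3959


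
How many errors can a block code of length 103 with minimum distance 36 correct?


Correction capability = floor((d-1)/2) = floor((36-1)/2) = 17

17 errors


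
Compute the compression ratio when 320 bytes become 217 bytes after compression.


Ratio = original / compressed = 320 / 217 = 1.4747

1.4747


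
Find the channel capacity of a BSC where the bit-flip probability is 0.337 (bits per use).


H(p) = -p*log2(p) - (1-p)*log2(1-p) = -0.337*log2(0.337) - 0.663*log2(0.663) = 0.528813 + 0.393105 = 0.9219. C = 1 - H(p) = 1 - 0.9219 = 0.0781

0.0781 bits


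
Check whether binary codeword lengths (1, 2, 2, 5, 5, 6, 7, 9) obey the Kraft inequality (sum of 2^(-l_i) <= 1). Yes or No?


Kraft sum = sum(2^(-l_i)) = 1.0879, need <= 1. Result: violated (a binary prefix-free code with these lengths cannot exist)

No


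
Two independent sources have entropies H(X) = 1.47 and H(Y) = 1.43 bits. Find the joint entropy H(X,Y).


For independent variables, H(X,Y) = H(X) + H(Y) = 1.47 + 1.43 = 2.9

2.9 bits


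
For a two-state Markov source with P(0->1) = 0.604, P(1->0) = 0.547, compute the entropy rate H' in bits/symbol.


Stationary distribution: pi_0 = p10/(p01+p10) = 0.4752, pi_1 = 0.5248. Entropy rate H' = pi_0*H(p01) + pi_1*H(p10) = 0.4752*0.9686 + 0.5248*0.9936 = 0.9817

0.9817 bits/symbol


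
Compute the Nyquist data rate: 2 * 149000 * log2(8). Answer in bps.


Rate = 2 * B * log2(M) = 2 * 149000 * 3.0 = 894000.0

894000.0 bps


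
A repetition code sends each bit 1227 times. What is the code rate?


Rate = k/n = 1/1227

1/1227


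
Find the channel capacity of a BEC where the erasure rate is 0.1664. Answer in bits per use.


C = 1 - epsilon = 1 - 0.1664 = 0.8336

0.8336 bits


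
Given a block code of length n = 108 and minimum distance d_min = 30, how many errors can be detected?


Detection capability = d_min - 1 = 30 - 1 = 29

29 errors


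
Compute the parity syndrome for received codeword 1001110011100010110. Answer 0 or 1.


Syndrome = XOR of all bits = 1 XOR 0 XOR 0 XOR 1 XOR 1 XOR 1 XOR 0 XOR 0 XOR 1 XOR 1 XOR 1 XOR 0 XOR 0 XOR 0 XOR 1 XOR 0 XOR 1 XOR 1 XOR 0 = 0

0


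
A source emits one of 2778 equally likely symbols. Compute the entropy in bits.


H = log2(n) = log2(2778) = 11.4398

11.4398 bits


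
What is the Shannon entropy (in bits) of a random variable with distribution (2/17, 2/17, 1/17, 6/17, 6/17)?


H = -sum(p_i * log2(p_i)). Terms: -(2/17)*log2(2/17) = 0.363231; -(2/17)*log2(2/17) = 0.363231; -(1/17)*log2(1/17) = 0.240439; -(6/17)*log2(6/17) = 0.530294; -(6/17)*log2(6/17) = 0.530294. H = 0.363231 + 0.363231 + 0.240439 + 0.530294 + 0.530294 = 2.0275

2.0275 bits


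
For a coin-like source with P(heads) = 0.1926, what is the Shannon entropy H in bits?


H = -p*log2(p) - (1-p)*log2(1-p). -0.1926*log2(0.1926) = 0.457679; -0.8074*log2(0.8074) = 0.249200. H = 0.457679 + 0.249200 = 0.7069

0.7069 bits


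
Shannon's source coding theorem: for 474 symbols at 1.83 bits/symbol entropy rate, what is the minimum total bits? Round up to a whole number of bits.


Minimum bits >= n * H = 474 * 1.83 = 867.42, rounded up to a whole number of bits = 868

868 bits


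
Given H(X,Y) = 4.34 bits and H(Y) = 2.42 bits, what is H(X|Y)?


H(X|Y) = H(X,Y) - H(Y) = 4.34 - 2.42 = 1.92

1.92 bits


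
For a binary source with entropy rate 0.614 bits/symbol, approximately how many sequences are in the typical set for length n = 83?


log2|A_typical| = nH = 83 * 0.614 = 50.962, so |A_typical| ~ 2^50.962 = 2.193e+15

2.193e+15


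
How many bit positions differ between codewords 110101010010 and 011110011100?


Count differing positions: ^ . ^ . ^ ^ . . ^ ^ ^ . = 7 differences

7


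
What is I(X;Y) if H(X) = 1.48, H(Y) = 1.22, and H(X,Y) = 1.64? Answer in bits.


I(X;Y) = H(X) + H(Y) - H(X,Y) = 1.48 + 1.22 - 1.64 = 1.06

1.06 bits


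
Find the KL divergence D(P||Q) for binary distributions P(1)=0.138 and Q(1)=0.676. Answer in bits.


KL = p*log2(p/q) + (1-p)*log2((1-p)/(1-q)) = 0.138*log2(0.138/0.676) + 0.862*log2(0.862/0.324) = 0.9005

0.9005 bits


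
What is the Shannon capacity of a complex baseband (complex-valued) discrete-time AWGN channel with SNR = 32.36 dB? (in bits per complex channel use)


SNR_linear = 10^(32.36/10) = 1721.8686; C = log2(1 + SNR_linear) = log2(1 + 1721.8686) = 10.7506

10.7506 bits/channel use


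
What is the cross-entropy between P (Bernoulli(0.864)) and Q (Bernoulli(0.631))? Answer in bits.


H(P,Q) = -p*log2(q) - (1-p)*log2(1-q). -0.864*log2(0.631) = 0.573945; -0.136*log2(0.369) = 0.195610. H(P,Q) = 0.573945 + 0.195610 = 0.7696

0.7696 bits


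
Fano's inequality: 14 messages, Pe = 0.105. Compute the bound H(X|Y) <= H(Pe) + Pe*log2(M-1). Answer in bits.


H(Pe) = -Pe*log2(Pe) - (1-Pe)*log2(1-Pe) = -0.105*log2(0.105) - 0.895*log2(0.895) = 0.341412 + 0.143236 = 0.4846. Pe*log2(M-1) = 0.105*log2(13) = 0.388546. Bound = H(Pe) + Pe*log2(M-1) = 0.341412 + 0.143236 + 0.388546 = 0.8732

0.8732 bits


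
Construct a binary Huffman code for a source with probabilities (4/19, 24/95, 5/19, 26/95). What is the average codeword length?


Huffman construction (repeatedly merge the two least-probable nodes; each merge adds 1 bit to every symbol beneath it): 4/19 + 24/95 = 44/95; 5/19 + 26/95 = 51/95; 44/95 + 51/95 = 1. Resulting codeword lengths (in the order the probabilities were given): (2, 2, 2, 2). L_avg = sum(p_i * l_i) = 4/19*2 + 24/95*2 + 5/19*2 + 26/95*2 = 2

2.0 bits


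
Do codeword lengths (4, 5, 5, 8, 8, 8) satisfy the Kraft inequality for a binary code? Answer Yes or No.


Kraft sum = sum(2^(-l_i)) = 0.1367, need <= 1. Result: satisfied (a binary prefix-free code with these lengths exists)

Yes


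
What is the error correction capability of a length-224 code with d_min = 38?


Correction capability = floor((d-1)/2) = floor((38-1)/2) = 18

18 errors


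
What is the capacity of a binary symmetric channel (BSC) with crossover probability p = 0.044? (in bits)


H(p) = -p*log2(p) - (1-p)*log2(1-p) = -0.044*log2(0.044) - 0.956*log2(0.956) = 0.198280 + 0.062061 = 0.2603. C = 1 - H(p) = 1 - 0.2603 = 0.7397

0.7397 bits


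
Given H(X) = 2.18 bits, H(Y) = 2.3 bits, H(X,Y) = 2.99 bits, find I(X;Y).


I(X;Y) = H(X) + H(Y) - H(X,Y) = 2.18 + 2.3 - 2.99 = 1.49

1.49 bits


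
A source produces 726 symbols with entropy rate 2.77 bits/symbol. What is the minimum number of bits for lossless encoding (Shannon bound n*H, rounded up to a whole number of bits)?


Minimum bits >= n * H = 726 * 2.77 = 2011.02, rounded up to a whole number of bits = 2012

2012 bits


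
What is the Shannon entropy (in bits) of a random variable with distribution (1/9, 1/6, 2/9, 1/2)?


H = -sum(p_i * log2(p_i)). Terms: -(1/9)*log2(1/9) = 0.352214; -(1/6)*log2(1/6) = 0.430827; -(2/9)*log2(2/9) = 0.482206; -(1/2)*log2(1/2) = 0.500000. H = 0.352214 + 0.430827 + 0.482206 + 0.500000 = 1.7652

1.7652 bits


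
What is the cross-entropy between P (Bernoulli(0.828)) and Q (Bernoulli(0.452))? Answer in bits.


H(P,Q) = -p*log2(q) - (1-p)*log2(1-q). -0.828*log2(0.452) = 0.948561; -0.172*log2(0.548) = 0.149253. H(P,Q) = 0.948561 + 0.149253 = 1.0978

1.0978 bits


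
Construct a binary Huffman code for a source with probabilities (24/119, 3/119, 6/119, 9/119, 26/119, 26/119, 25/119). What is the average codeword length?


Huffman construction (repeatedly merge the two least-probable nodes; each merge adds 1 bit to every symbol beneath it): 3/119 + 6/119 = 9/119; 9/119 + 9/119 = 18/119; 18/119 + 24/119 = 6/17; 25/119 + 26/119 = 3/7; 26/119 + 6/17 = 4/7; 3/7 + 4/7 = 1. Resulting codeword lengths (in the order the probabilities were given): (3, 5, 5, 4, 2, 2, 2). L_avg = sum(p_i * l_i) = 24/119*3 + 3/119*5 + 6/119*5 + 9/119*4 + 26/119*2 + 26/119*2 + 25/119*2 = 307/119 = 2.5798

2.5798 bits


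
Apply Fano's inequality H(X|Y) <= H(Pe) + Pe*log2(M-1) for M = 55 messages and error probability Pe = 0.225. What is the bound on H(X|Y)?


H(Pe) = -Pe*log2(Pe) - (1-Pe)*log2(1-Pe) = -0.225*log2(0.225) - 0.775*log2(0.775) = 0.484201 + 0.284992 = 0.7692. Pe*log2(M-1) = 0.225*log2(54) = 1.294850. Bound = H(Pe) + Pe*log2(M-1) = 0.484201 + 0.284992 + 1.294850 = 2.064

2.064 bits


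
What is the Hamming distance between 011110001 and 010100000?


Count differing positions: . . ^ . ^ . . . ^ = 3 differences

3


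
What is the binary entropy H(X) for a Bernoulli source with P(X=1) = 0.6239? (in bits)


H = -p*log2(p) - (1-p)*log2(1-p). -0.6239*log2(0.6239) = 0.424635; -0.3761*log2(0.3761) = 0.530606. H = 0.424635 + 0.530606 = 0.9552

0.9552 bits


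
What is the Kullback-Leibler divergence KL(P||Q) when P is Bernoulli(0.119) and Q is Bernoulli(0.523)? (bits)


KL = p*log2(p/q) + (1-p)*log2((1-p)/(1-q)) = 0.119*log2(0.119/0.523) + 0.881*log2(0.881/0.477) = 0.5257

0.5257 bits


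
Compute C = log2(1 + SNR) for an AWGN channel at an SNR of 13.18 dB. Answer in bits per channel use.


SNR_linear = 10^(13.18/10) = 20.797; C = log2(1 + SNR_linear) = log2(1 + 20.797) = 4.4461

4.4461 bits/channel use


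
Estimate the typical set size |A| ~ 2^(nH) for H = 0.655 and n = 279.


log2|A_typical| = nH = 279 * 0.655 = 182.745, so |A_typical| ~ 2^182.745 = 1.027e+55

1.027e+55


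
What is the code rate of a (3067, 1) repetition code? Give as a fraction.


Rate = k/n = 1/3067

1/3067


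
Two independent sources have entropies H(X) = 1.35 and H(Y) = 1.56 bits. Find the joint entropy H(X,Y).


For independent variables, H(X,Y) = H(X) + H(Y) = 1.35 + 1.56 = 2.91

2.91 bits


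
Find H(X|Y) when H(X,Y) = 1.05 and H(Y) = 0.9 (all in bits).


H(X|Y) = H(X,Y) - H(Y) = 1.05 - 0.9 = 0.15

0.15 bits


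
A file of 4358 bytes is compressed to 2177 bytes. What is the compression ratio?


Ratio = original / compressed = 4358 / 2177 = 2.0018

2.0018


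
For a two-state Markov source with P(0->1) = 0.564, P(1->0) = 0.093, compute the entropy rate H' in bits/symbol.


Stationary distribution: pi_0 = p10/(p01+p10) = 0.1416, pi_1 = 0.8584. Entropy rate H' = pi_0*H(p01) + pi_1*H(p10) = 0.1416*0.9881 + 0.8584*0.4464 = 0.5231

0.5231 bits/symbol


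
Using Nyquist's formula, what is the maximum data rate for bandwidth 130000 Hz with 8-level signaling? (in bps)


Rate = 2 * B * log2(M) = 2 * 130000 * 3.0 = 780000.0

780000.0 bps


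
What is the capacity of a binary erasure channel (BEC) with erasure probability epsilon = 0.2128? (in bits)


C = 1 - epsilon = 1 - 0.2128 = 0.7872

0.7872 bits


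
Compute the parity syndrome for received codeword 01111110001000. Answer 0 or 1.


Syndrome = XOR of all bits = 0 XOR 1 XOR 1 XOR 1 XOR 1 XOR 1 XOR 1 XOR 0 XOR 0 XOR 0 XOR 1 XOR 0 XOR 0 XOR 0 = 1

1


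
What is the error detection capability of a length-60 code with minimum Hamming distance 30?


Detection capability = d_min - 1 = 30 - 1 = 29

29 errors


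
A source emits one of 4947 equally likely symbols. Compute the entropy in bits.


H = log2(n) = log2(4947) = 12.2723

12.2723 bits


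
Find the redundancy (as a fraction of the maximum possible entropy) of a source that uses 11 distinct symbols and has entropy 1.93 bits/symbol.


H_max = log2(K) = log2(11) = 3.4594 bits/symbol. Redundancy = 1 - H/H_max = 1 - 1.93/3.4594 = 1 - 0.5579 = 0.4421

0.4421


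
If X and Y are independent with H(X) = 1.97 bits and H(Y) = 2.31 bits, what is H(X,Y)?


For independent variables, H(X,Y) = H(X) + H(Y) = 1.97 + 2.31 = 4.28

4.28 bits


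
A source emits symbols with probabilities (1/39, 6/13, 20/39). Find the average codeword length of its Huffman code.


Huffman construction (repeatedly merge the two least-probable nodes; each merge adds 1 bit to every symbol beneath it): 1/39 + 6/13 = 19/39; 19/39 + 20/39 = 1. Resulting codeword lengths (in the order the probabilities were given): (2, 2, 1). L_avg = sum(p_i * l_i) = 1/39*2 + 6/13*2 + 20/39*1 = 58/39 = 1.4872

1.4872 bits


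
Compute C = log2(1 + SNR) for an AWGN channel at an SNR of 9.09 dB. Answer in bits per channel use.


SNR_linear = 10^(9.09/10) = 8.1096; C = log2(1 + SNR_linear) = log2(1 + 8.1096) = 3.1874

3.1874 bits/channel use


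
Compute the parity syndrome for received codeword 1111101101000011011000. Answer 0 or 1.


Syndrome = XOR of all bits = 1 XOR 1 XOR 1 XOR 1 XOR 1 XOR 0 XOR 1 XOR 1 XOR 0 XOR 1 XOR 0 XOR 0 XOR 0 XOR 0 XOR 1 XOR 1 XOR 0 XOR 1 XOR 1 XOR 0 XOR 0 XOR 0 = 0

0


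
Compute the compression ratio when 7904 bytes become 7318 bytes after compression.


Ratio = original / compressed = 7904 / 7318 = 1.0801

1.0801


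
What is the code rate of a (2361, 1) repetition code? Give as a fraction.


Rate = k/n = 1/2361

1/2361


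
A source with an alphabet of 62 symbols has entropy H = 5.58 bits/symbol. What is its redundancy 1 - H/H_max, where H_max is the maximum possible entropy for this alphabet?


H_max = log2(K) = log2(62) = 5.9542 bits/symbol. Redundancy = 1 - H/H_max = 1 - 5.58/5.9542 = 1 - 0.9372 = 0.0628

0.0628


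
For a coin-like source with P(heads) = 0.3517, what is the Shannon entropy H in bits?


H = -p*log2(p) - (1-p)*log2(1-p). -0.3517*log2(0.3517) = 0.530217; -0.6483*log2(0.6483) = 0.405360. H = 0.530217 + 0.405360 = 0.9356

0.9356 bits


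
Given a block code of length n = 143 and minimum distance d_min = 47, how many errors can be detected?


Detection capability = d_min - 1 = 47 - 1 = 46

46 errors


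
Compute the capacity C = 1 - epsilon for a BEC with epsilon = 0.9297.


C = 1 - epsilon = 1 - 0.9297 = 0.0703

0.0703 bits


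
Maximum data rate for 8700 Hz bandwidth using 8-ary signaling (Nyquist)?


Rate = 2 * B * log2(M) = 2 * 8700 * 3.0 = 52200.0

52200.0 bps


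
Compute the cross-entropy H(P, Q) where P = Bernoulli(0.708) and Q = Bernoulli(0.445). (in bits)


H(P,Q) = -p*log2(q) - (1-p)*log2(1-q). -0.708*log2(0.445) = 0.827031; -0.292*log2(0.555) = 0.248037. H(P,Q) = 0.827031 + 0.248037 = 1.0751

1.0751 bits


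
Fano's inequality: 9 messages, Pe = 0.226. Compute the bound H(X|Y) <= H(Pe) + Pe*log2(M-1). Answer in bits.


H(Pe) = -Pe*log2(Pe) - (1-Pe)*log2(1-Pe) = -0.226*log2(0.226) - 0.774*log2(0.774) = 0.484907 + 0.286066 = 0.771. Pe*log2(M-1) = 0.226*log2(8) = 0.678000. Bound = H(Pe) + Pe*log2(M-1) = 0.484907 + 0.286066 + 0.678000 = 1.449

1.449 bits


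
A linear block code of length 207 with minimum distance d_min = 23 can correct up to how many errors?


Correction capability = floor((d-1)/2) = floor((23-1)/2) = 11

11 errors


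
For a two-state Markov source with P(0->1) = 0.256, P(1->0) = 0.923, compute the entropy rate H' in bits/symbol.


Stationary distribution: pi_0 = p10/(p01+p10) = 0.7829, pi_1 = 0.2171. Entropy rate H' = pi_0*H(p01) + pi_1*H(p10) = 0.7829*0.8207 + 0.2171*0.3915 = 0.7275

0.7275 bits/symbol


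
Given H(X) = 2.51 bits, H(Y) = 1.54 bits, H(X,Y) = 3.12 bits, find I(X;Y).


I(X;Y) = H(X) + H(Y) - H(X,Y) = 2.51 + 1.54 - 3.12 = 0.93

0.93 bits


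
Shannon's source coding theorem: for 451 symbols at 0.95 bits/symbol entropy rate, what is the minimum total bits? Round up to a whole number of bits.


Minimum bits >= n * H = 451 * 0.95 = 428.45, rounded up to a whole number of bits = 429

429 bits


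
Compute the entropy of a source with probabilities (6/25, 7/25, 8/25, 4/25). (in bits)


H = -sum(p_i * log2(p_i)). Terms: -(6/25)*log2(6/25) = 0.494134; -(7/25)*log2(7/25) = 0.514220; -(8/25)*log2(8/25) = 0.526034; -(4/25)*log2(4/25) = 0.423017. H = 0.494134 + 0.514220 + 0.526034 + 0.423017 = 1.9574

1.9574 bits


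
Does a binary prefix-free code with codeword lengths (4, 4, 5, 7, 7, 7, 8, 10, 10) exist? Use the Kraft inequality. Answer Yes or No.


Kraft sum = sum(2^(-l_i)) = 0.1855, need <= 1. Result: satisfied (a binary prefix-free code with these lengths exists)

Yes


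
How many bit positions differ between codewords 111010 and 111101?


Count differing positions: . . . ^ ^ ^ = 3 differences

3


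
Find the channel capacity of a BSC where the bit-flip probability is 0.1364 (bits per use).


H(p) = -p*log2(p) - (1-p)*log2(1-p) = -0.1364*log2(0.1364) - 0.8636*log2(0.8636) = 0.392025 + 0.182707 = 0.5747. C = 1 - H(p) = 1 - 0.5747 = 0.4253

0.4253 bits


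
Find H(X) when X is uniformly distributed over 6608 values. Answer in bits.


H = log2(n) = log2(6608) = 12.69

12.69 bits


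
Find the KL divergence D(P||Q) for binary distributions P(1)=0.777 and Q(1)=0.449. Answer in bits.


KL = p*log2(p/q) + (1-p)*log2((1-p)/(1-q)) = 0.777*log2(0.777/0.449) + 0.223*log2(0.223/0.551) = 0.3237

0.3237 bits


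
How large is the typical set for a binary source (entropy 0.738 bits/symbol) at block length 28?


log2|A_typical| = nH = 28 * 0.738 = 20.664, so |A_typical| ~ 2^20.664 = 1.661e+06

1.661e+06


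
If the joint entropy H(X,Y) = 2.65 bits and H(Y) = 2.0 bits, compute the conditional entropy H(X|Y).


H(X|Y) = H(X,Y) - H(Y) = 2.65 - 2.0 = 0.65

0.65 bits


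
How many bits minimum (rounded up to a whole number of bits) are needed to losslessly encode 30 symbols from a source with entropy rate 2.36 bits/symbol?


Minimum bits >= n * H = 30 * 2.36 = 70.8, rounded up to a whole number of bits = 71

71 bits


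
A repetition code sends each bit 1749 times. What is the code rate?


Rate = k/n = 1/1749

1/1749


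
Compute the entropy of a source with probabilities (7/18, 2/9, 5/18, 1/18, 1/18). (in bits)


H = -sum(p_i * log2(p_i)). Terms: -(7/18)*log2(7/18) = 0.529888; -(2/9)*log2(2/9) = 0.482206; -(5/18)*log2(5/18) = 0.513332; -(1/18)*log2(1/18) = 0.231663; -(1/18)*log2(1/18) = 0.231663. H = 0.529888 + 0.482206 + 0.513332 + 0.231663 + 0.231663 = 1.9888

1.9888 bits


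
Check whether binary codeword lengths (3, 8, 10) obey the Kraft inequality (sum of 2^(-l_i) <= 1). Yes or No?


Kraft sum = sum(2^(-l_i)) = 0.1299, need <= 1. Result: satisfied (a binary prefix-free code with these lengths exists)

Yes


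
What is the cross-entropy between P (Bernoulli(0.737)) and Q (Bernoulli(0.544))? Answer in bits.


H(P,Q) = -p*log2(q) - (1-p)*log2(1-q). -0.737*log2(0.544) = 0.647323; -0.263*log2(0.456) = 0.297951. H(P,Q) = 0.647323 + 0.297951 = 0.9453

0.9453 bits


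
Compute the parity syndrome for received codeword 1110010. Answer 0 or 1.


Syndrome = XOR of all bits = 1 XOR 1 XOR 1 XOR 0 XOR 0 XOR 1 XOR 0 = 0

0


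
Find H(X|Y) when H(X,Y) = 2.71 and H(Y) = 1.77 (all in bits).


H(X|Y) = H(X,Y) - H(Y) = 2.71 - 1.77 = 0.94

0.94 bits


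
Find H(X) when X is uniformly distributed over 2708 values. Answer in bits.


H = log2(n) = log2(2708) = 11.403

11.403 bits


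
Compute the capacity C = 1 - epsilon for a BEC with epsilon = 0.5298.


C = 1 - epsilon = 1 - 0.5298 = 0.4702

0.4702 bits


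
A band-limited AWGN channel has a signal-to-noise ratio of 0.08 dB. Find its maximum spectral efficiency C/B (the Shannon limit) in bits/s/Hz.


SNR_linear = 10^(0.08/10) = 1.0186; C/B = log2(1 + SNR_linear) = log2(1 + 1.0186) = 1.0133

1.0133 bits/s/Hz


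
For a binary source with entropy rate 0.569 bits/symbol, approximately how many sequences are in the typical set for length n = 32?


log2|A_typical| = nH = 32 * 0.569 = 18.208, so |A_typical| ~ 2^18.208 = 3.028e+05

3.028e+05


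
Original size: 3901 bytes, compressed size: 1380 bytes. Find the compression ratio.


Ratio = original / compressed = 3901 / 1380 = 2.8268

2.8268


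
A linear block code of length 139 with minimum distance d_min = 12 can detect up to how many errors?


Detection capability = d_min - 1 = 12 - 1 = 11

11 errors


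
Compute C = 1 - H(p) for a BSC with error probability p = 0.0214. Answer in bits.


H(p) = -p*log2(p) - (1-p)*log2(1-p) = -0.0214*log2(0.0214) - 0.9786*log2(0.9786) = 0.118690 + 0.030541 = 0.1492. C = 1 - H(p) = 1 - 0.1492 = 0.8508

0.8508 bits


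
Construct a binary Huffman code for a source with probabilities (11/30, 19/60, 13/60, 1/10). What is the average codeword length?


Huffman construction (repeatedly merge the two least-probable nodes; each merge adds 1 bit to every symbol beneath it): 1/10 + 13/60 = 19/60; 19/60 + 19/60 = 19/30; 11/30 + 19/30 = 1. Resulting codeword lengths (in the order the probabilities were given): (1, 2, 3, 3). L_avg = sum(p_i * l_i) = 11/30*1 + 19/60*2 + 13/60*3 + 1/10*3 = 39/20 = 1.95

1.95 bits


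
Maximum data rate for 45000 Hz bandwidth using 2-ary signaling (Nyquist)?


Rate = 2 * B * log2(M) = 2 * 45000 * 1.0 = 90000.0

90000.0 bps


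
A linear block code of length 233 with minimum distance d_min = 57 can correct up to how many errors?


Correction capability = floor((d-1)/2) = floor((57-1)/2) = 28

28 errors


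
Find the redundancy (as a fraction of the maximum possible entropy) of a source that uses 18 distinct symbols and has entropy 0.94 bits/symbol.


H_max = log2(K) = log2(18) = 4.1699 bits/symbol. Redundancy = 1 - H/H_max = 1 - 0.94/4.1699 = 1 - 0.2254 = 0.7746

0.7746


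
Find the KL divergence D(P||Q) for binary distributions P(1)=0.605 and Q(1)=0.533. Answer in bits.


KL = p*log2(p/q) + (1-p)*log2((1-p)/(1-q)) = 0.605*log2(0.605/0.533) + 0.395*log2(0.395/0.467) = 0.0152

0.0152 bits


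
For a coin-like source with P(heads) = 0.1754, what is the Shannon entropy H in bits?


H = -p*log2(p) - (1-p)*log2(1-p). -0.1754*log2(0.1754) = 0.440478; -0.8246*log2(0.8246) = 0.229431. H = 0.440478 + 0.229431 = 0.6699

0.6699 bits


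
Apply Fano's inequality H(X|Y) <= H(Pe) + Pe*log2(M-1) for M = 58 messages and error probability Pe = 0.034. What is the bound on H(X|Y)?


H(Pe) = -Pe*log2(Pe) - (1-Pe)*log2(1-Pe) = -0.034*log2(0.034) - 0.966*log2(0.966) = 0.165863 + 0.048208 = 0.2141. Pe*log2(M-1) = 0.034*log2(57) = 0.198318. Bound = H(Pe) + Pe*log2(M-1) = 0.165863 + 0.048208 + 0.198318 = 0.4124

0.4124 bits


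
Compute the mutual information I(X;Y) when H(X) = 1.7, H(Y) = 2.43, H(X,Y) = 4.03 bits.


I(X;Y) = H(X) + H(Y) - H(X,Y) = 1.7 + 2.43 - 4.03 = 0.1

0.1 bits


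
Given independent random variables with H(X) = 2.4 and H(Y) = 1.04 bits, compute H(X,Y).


For independent variables, H(X,Y) = H(X) + H(Y) = 2.4 + 1.04 = 3.44

3.44 bits


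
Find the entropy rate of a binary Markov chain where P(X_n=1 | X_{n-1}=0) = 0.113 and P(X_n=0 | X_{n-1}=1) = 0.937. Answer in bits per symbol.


Stationary distribution: pi_0 = p10/(p01+p10) = 0.8924, pi_1 = 0.1076. Entropy rate H' = pi_0*H(p01) + pi_1*H(p10) = 0.8924*0.5089 + 0.1076*0.3392 = 0.4906

0.4906 bits/symbol


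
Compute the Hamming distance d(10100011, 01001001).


Count differing positions: ^ ^ ^ . ^ . ^ . = 5 differences

5


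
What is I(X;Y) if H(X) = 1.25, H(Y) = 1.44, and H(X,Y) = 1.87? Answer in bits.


I(X;Y) = H(X) + H(Y) - H(X,Y) = 1.25 + 1.44 - 1.87 = 0.82

0.82 bits


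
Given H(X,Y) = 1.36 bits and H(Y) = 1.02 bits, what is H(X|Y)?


H(X|Y) = H(X,Y) - H(Y) = 1.36 - 1.02 = 0.34

0.34 bits


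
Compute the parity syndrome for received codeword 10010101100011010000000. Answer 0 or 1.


Syndrome = XOR of all bits = 1 XOR 0 XOR 0 XOR 1 XOR 0 XOR 1 XOR 0 XOR 1 XOR 1 XOR 0 XOR 0 XOR 0 XOR 1 XOR 1 XOR 0 XOR 1 XOR 0 XOR 0 XOR 0 XOR 0 XOR 0 XOR 0 XOR 0 = 0

0


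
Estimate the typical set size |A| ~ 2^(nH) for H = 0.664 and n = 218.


log2|A_typical| = nH = 218 * 0.664 = 144.752, so |A_typical| ~ 2^144.752 = 3.756e+43

3.756e+43


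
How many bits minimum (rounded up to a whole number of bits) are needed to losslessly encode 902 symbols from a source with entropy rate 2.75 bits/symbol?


Minimum bits >= n * H = 902 * 2.75 = 2480.5, rounded up to a whole number of bits = 2481

2481 bits


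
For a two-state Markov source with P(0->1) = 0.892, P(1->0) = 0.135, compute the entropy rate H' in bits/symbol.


Stationary distribution: pi_0 = p10/(p01+p10) = 0.1315, pi_1 = 0.8685. Entropy rate H' = pi_0*H(p01) + pi_1*H(p10) = 0.1315*0.4939 + 0.8685*0.571 = 0.5609

0.5609 bits/symbol


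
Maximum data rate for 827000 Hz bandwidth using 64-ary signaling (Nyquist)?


Rate = 2 * B * log2(M) = 2 * 827000 * 6.0 = 9924000.0

9924000.0 bps


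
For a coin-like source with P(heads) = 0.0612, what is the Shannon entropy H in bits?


H = -p*log2(p) - (1-p)*log2(1-p). -0.0612*log2(0.0612) = 0.246656; -0.9388*log2(0.9388) = 0.085534. H = 0.246656 + 0.085534 = 0.3322

0.3322 bits


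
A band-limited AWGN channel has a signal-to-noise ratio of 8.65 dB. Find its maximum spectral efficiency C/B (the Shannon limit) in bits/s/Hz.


SNR_linear = 10^(8.65/10) = 7.3282; C/B = log2(1 + SNR_linear) = log2(1 + 7.3282) = 3.058

3.058 bits/s/Hz


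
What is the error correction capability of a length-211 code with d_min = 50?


Correction capability = floor((d-1)/2) = floor((50-1)/2) = 24

24 errors


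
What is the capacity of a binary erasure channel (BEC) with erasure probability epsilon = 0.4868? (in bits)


C = 1 - epsilon = 1 - 0.4868 = 0.5132

0.5132 bits


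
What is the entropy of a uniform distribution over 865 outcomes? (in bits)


H = log2(n) = log2(865) = 9.7566

9.7566 bits


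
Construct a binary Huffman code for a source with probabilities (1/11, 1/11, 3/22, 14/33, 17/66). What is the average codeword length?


Huffman construction (repeatedly merge the two least-probable nodes; each merge adds 1 bit to every symbol beneath it): 1/11 + 1/11 = 2/11; 3/22 + 2/11 = 7/22; 17/66 + 7/22 = 19/33; 14/33 + 19/33 = 1. Resulting codeword lengths (in the order the probabilities were given): (4, 4, 3, 1, 2). L_avg = sum(p_i * l_i) = 1/11*4 + 1/11*4 + 3/22*3 + 14/33*1 + 17/66*2 = 137/66 = 2.0758

2.0758 bits


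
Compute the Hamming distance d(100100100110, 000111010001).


Count differing positions: ^ . . . ^ ^ ^ ^ . ^ ^ ^ = 8 differences

8


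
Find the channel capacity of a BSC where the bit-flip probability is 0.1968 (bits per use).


H(p) = -p*log2(p) - (1-p)*log2(1-p) = -0.1968*log2(0.1968) - 0.8032*log2(0.8032) = 0.461535 + 0.253947 = 0.7155. C = 1 - H(p) = 1 - 0.7155 = 0.2845

0.2845 bits


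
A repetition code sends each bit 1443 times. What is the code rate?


Rate = k/n = 1/1443

1/1443


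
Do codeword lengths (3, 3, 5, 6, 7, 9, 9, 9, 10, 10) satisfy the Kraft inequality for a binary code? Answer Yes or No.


Kraft sum = sum(2^(-l_i)) = 0.3125, need <= 1. Result: satisfied (a binary prefix-free code with these lengths exists)

Yes


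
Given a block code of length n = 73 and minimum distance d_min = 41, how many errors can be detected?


Detection capability = d_min - 1 = 41 - 1 = 40

40 errors


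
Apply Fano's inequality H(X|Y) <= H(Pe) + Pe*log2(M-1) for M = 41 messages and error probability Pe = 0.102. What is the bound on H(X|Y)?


H(Pe) = -Pe*log2(Pe) - (1-Pe)*log2(1-Pe) = -0.102*log2(0.102) - 0.898*log2(0.898) = 0.335923 + 0.139381 = 0.4753. Pe*log2(M-1) = 0.102*log2(40) = 0.542837. Bound = H(Pe) + Pe*log2(M-1) = 0.335923 + 0.139381 + 0.542837 = 1.0181

1.0181 bits


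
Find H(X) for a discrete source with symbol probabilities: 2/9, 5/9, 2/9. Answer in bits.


H = -sum(p_i * log2(p_i)). Terms: -(2/9)*log2(2/9) = 0.482206; -(5/9)*log2(5/9) = 0.471109; -(2/9)*log2(2/9) = 0.482206. H = 0.482206 + 0.471109 + 0.482206 = 1.4355

1.4355 bits


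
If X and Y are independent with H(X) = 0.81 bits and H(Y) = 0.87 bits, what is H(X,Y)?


For independent variables, H(X,Y) = H(X) + H(Y) = 0.81 + 0.87 = 1.68

1.68 bits


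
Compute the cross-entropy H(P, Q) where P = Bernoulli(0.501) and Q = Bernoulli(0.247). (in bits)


H(P,Q) = -p*log2(q) - (1-p)*log2(1-q). -0.501*log2(0.247) = 1.010726; -0.499*log2(0.753) = 0.204230. H(P,Q) = 1.010726 + 0.204230 = 1.215

1.215 bits


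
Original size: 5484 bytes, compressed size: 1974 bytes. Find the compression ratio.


Ratio = original / compressed = 5484 / 1974 = 2.7781

2.7781


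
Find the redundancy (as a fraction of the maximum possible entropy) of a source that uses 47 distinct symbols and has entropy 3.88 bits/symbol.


H_max = log2(K) = log2(47) = 5.5546 bits/symbol. Redundancy = 1 - H/H_max = 1 - 3.88/5.5546 = 1 - 0.6985 = 0.3015

0.3015


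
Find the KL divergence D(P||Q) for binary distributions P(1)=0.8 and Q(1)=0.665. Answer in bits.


KL = p*log2(p/q) + (1-p)*log2((1-p)/(1-q)) = 0.8*log2(0.8/0.665) + 0.2*log2(0.2/0.335) = 0.0645

0.0645 bits


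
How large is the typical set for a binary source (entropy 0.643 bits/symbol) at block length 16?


log2|A_typical| = nH = 16 * 0.643 = 10.288, so |A_typical| ~ 2^10.288 = 1.250e+03

1.250e+03


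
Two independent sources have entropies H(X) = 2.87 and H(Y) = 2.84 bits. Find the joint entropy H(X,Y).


For independent variables, H(X,Y) = H(X) + H(Y) = 2.87 + 2.84 = 5.71

5.71 bits


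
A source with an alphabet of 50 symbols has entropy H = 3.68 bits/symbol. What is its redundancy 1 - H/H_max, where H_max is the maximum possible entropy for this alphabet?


H_max = log2(K) = log2(50) = 5.6439 bits/symbol. Redundancy = 1 - H/H_max = 1 - 3.68/5.6439 = 1 - 0.652 = 0.348

0.348


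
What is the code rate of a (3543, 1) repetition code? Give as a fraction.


Rate = k/n = 1/3543

1/3543


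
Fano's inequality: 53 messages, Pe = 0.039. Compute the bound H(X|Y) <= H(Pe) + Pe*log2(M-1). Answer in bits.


H(Pe) = -Pe*log2(Pe) - (1-Pe)*log2(1-Pe) = -0.039*log2(0.039) - 0.961*log2(0.961) = 0.182535 + 0.055153 = 0.2377. Pe*log2(M-1) = 0.039*log2(52) = 0.222317. Bound = H(Pe) + Pe*log2(M-1) = 0.182535 + 0.055153 + 0.222317 = 0.46

0.46 bits


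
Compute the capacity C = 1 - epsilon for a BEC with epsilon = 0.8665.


C = 1 - epsilon = 1 - 0.8665 = 0.1335

0.1335 bits


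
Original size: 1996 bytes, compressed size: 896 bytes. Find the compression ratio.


Ratio = original / compressed = 1996 / 896 = 2.2277

2.2277


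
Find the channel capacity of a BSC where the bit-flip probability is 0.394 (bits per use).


H(p) = -p*log2(p) - (1-p)*log2(1-p) = -0.394*log2(0.394) - 0.606*log2(0.606) = 0.529431 + 0.437902 = 0.9673. C = 1 - H(p) = 1 - 0.9673 = 0.0327

0.0327 bits


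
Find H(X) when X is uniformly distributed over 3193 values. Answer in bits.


H = log2(n) = log2(3193) = 11.6407

11.6407 bits


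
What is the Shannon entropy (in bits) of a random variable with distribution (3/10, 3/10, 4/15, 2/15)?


H = -sum(p_i * log2(p_i)). Terms: -(3/10)*log2(3/10) = 0.521090; -(3/10)*log2(3/10) = 0.521090; -(4/15)*log2(4/15) = 0.508504; -(2/15)*log2(2/15) = 0.387585. H = 0.521090 + 0.521090 + 0.508504 + 0.387585 = 1.9383

1.9383 bits


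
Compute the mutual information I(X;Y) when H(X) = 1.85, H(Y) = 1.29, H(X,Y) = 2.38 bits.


I(X;Y) = H(X) + H(Y) - H(X,Y) = 1.85 + 1.29 - 2.38 = 0.76

0.76 bits


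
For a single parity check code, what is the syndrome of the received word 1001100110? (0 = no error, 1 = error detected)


Syndrome = XOR of all bits = 1 XOR 0 XOR 0 XOR 1 XOR 1 XOR 0 XOR 0 XOR 1 XOR 1 XOR 0 = 1

1


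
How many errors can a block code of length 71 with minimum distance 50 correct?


Correction capability = floor((d-1)/2) = floor((50-1)/2) = 24

24 errors


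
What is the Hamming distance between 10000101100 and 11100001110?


Count differing positions: . ^ ^ . . ^ . . . ^ . = 4 differences

4


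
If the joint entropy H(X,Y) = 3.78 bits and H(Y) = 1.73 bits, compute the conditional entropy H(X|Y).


H(X|Y) = H(X,Y) - H(Y) = 3.78 - 1.73 = 2.05

2.05 bits


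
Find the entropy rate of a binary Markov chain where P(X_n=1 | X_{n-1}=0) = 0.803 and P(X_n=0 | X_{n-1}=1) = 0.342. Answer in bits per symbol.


Stationary distribution: pi_0 = p10/(p01+p10) = 0.2987, pi_1 = 0.7013. Entropy rate H' = pi_0*H(p01) + pi_1*H(p10) = 0.2987*0.7159 + 0.7013*0.9267 = 0.8637

0.8637 bits/symbol


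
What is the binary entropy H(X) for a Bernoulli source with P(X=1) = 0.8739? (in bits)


H = -p*log2(p) - (1-p)*log2(1-p). -0.8739*log2(0.8739) = 0.169939; -0.1261*log2(0.1261) = 0.376706. H = 0.169939 + 0.376706 = 0.5466

0.5466 bits


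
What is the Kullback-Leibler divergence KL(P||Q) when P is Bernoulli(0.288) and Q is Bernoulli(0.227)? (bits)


KL = p*log2(p/q) + (1-p)*log2((1-p)/(1-q)) = 0.288*log2(0.288/0.227) + 0.712*log2(0.712/0.773) = 0.0145

0.0145 bits


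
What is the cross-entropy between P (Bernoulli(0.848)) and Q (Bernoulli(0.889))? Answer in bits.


H(P,Q) = -p*log2(q) - (1-p)*log2(1-q). -0.848*log2(0.889) = 0.143943; -0.152*log2(0.111) = 0.482048. H(P,Q) = 0.143943 + 0.482048 = 0.626

0.626 bits


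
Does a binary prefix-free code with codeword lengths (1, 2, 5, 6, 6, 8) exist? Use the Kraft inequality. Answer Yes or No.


Kraft sum = sum(2^(-l_i)) = 0.8164, need <= 1. Result: satisfied (a binary prefix-free code with these lengths exists)

Yes


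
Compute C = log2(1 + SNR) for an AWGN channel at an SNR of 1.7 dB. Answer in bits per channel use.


SNR_linear = 10^(1.7/10) = 1.4791; C = log2(1 + SNR_linear) = log2(1 + 1.4791) = 1.3098

1.3098 bits/channel use


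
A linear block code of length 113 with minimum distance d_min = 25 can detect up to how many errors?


Detection capability = d_min - 1 = 25 - 1 = 24

24 errors


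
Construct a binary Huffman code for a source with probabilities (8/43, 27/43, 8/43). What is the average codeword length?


Huffman construction (repeatedly merge the two least-probable nodes; each merge adds 1 bit to every symbol beneath it): 8/43 + 8/43 = 16/43; 16/43 + 27/43 = 1. Resulting codeword lengths (in the order the probabilities were given): (2, 1, 2). L_avg = sum(p_i * l_i) = 8/43*2 + 27/43*1 + 8/43*2 = 59/43 = 1.3721

1.3721 bits


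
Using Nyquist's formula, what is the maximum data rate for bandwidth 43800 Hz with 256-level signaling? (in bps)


Rate = 2 * B * log2(M) = 2 * 43800 * 8.0 = 700800.0

700800.0 bps


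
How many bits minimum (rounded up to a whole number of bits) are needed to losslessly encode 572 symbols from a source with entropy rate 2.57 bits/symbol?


Minimum bits >= n * H = 572 * 2.57 = 1470.04, rounded up to a whole number of bits = 1471

1471 bits


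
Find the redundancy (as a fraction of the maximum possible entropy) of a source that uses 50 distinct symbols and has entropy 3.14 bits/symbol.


H_max = log2(K) = log2(50) = 5.6439 bits/symbol. Redundancy = 1 - H/H_max = 1 - 3.14/5.6439 = 1 - 0.5564 = 0.4436

0.4436


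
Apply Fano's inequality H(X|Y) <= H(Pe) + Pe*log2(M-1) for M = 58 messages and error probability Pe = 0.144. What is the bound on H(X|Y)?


H(Pe) = -Pe*log2(Pe) - (1-Pe)*log2(1-Pe) = -0.144*log2(0.144) - 0.856*log2(0.856) = 0.402604 + 0.192016 = 0.5946. Pe*log2(M-1) = 0.144*log2(57) = 0.839936. Bound = H(Pe) + Pe*log2(M-1) = 0.402604 + 0.192016 + 0.839936 = 1.4346

1.4346 bits


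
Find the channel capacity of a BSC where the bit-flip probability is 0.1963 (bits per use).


H(p) = -p*log2(p) - (1-p)*log2(1-p) = -0.1963*log2(0.1963) - 0.8037*log2(0.8037) = 0.461083 + 0.253383 = 0.7145. C = 1 - H(p) = 1 - 0.7145 = 0.2855

0.2855 bits


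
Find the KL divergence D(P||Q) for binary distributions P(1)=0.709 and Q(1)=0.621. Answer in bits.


KL = p*log2(p/q) + (1-p)*log2((1-p)/(1-q)) = 0.709*log2(0.709/0.621) + 0.291*log2(0.291/0.379) = 0.0246

0.0246 bits


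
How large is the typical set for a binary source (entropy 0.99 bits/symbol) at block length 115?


log2|A_typical| = nH = 115 * 0.99 = 113.85, so |A_typical| ~ 2^113.85 = 1.872e+34

1.872e+34


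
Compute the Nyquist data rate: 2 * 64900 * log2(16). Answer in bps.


Rate = 2 * B * log2(M) = 2 * 64900 * 4.0 = 519200.0

519200.0 bps


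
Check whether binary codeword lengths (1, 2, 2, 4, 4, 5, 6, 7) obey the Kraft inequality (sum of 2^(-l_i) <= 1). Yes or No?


Kraft sum = sum(2^(-l_i)) = 1.1797, need <= 1. Result: violated (a binary prefix-free code with these lengths cannot exist)

No


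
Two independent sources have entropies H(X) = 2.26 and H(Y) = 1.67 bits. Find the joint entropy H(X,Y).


For independent variables, H(X,Y) = H(X) + H(Y) = 2.26 + 1.67 = 3.93

3.93 bits


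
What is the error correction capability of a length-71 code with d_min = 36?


Correction capability = floor((d-1)/2) = floor((36-1)/2) = 17

17 errors


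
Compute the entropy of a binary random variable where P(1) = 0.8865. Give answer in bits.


H = -p*log2(p) - (1-p)*log2(1-p). -0.8865*log2(0.8865) = 0.154080; -0.1135*log2(0.1135) = 0.356303. H = 0.154080 + 0.356303 = 0.5104

0.5104 bits


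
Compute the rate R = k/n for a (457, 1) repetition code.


Rate = k/n = 1/457

1/457


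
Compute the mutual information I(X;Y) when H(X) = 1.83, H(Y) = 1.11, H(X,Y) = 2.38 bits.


I(X;Y) = H(X) + H(Y) - H(X,Y) = 1.83 + 1.11 - 2.38 = 0.56

0.56 bits


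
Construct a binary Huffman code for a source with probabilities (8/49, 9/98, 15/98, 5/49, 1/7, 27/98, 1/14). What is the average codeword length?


Huffman construction (repeatedly merge the two least-probable nodes; each merge adds 1 bit to every symbol beneath it): 1/14 + 9/98 = 8/49; 5/49 + 1/7 = 12/49; 15/98 + 8/49 = 31/98; 8/49 + 12/49 = 20/49; 27/98 + 31/98 = 29/49; 20/49 + 29/49 = 1. Resulting codeword lengths (in the order the probabilities were given): (3, 3, 3, 3, 3, 2, 3). L_avg = sum(p_i * l_i) = 8/49*3 + 9/98*3 + 15/98*3 + 5/49*3 + 1/7*3 + 27/98*2 + 1/14*3 = 267/98 = 2.7245

2.7245 bits


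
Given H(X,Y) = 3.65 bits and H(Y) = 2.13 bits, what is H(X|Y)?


H(X|Y) = H(X,Y) - H(Y) = 3.65 - 2.13 = 1.52

1.52 bits


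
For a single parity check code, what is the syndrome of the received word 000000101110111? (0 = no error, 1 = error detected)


Syndrome = XOR of all bits = 0 XOR 0 XOR 0 XOR 0 XOR 0 XOR 0 XOR 1 XOR 0 XOR 1 XOR 1 XOR 1 XOR 0 XOR 1 XOR 1 XOR 1 = 1

1


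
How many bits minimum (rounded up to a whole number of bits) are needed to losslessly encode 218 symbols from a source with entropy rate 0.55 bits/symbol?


Minimum bits >= n * H = 218 * 0.55 = 119.9, rounded up to a whole number of bits = 120

120 bits


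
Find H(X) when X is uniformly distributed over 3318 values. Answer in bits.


H = log2(n) = log2(3318) = 11.6961

11.6961 bits
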